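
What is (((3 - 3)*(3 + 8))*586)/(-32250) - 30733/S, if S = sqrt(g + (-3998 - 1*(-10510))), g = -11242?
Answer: 30733*I*sqrt(4730)/4730 ≈ 446.86*I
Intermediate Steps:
S = I*sqrt(4730) (S = sqrt(-11242 + (-3998 - 1*(-10510))) = sqrt(-11242 + (-3998 + 10510)) = sqrt(-11242 + 6512) = sqrt(-4730) = I*sqrt(4730) ≈ 68.775*I)
(((3 - 3)*(3 + 8))*586)/(-32250) - 30733/S = (((3 - 3)*(3 + 8))*586)/(-32250) - 30733*(-I*sqrt(4730)/4730) = ((0*11)*586)*(-1/32250) - (-30733)*I*sqrt(4730)/4730 = (0*586)*(-1/32250) + 30733*I*sqrt(4730)/4730 = 0*(-1/32250) + 30733*I*sqrt(4730)/4730 = 0 + 30733*I*sqrt(4730)/4730 = 30733*I*sqrt(4730)/4730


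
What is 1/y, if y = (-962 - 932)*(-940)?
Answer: 1/1780360 ≈ 5.6168e-7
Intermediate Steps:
y = 1780360 (y = -1894*(-940) = 1780360)
1/y = 1/1780360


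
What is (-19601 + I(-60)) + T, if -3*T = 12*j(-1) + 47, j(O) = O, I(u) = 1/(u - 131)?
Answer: -11238061/573 ≈ -19613.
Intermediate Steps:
I(u) = 1/(-131 + u)
T = -35/3 (T = -(12*(-1) + 47)/3 = -(-12 + 47)/3 = -1/3*35 = -35/3 ≈ -11.667)
(-19601 + I(-60)) + T = (-19601 + 1/(-131 - 60)) - 35/3 = (-19601 + 1/(-191)) - 35/3 = (-19601 - 1/191) - 35/3 = -3743792/191 - 35/3 = -11238061/573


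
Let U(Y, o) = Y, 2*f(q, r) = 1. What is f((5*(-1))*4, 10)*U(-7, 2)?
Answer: -7/2 ≈ -3.5000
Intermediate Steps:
f(q, r) = ½ (f(q, r) = (½)*1 = ½)
f((5*(-1))*4, 10)*U(-7, 2) = (½)*(-7) = -7/2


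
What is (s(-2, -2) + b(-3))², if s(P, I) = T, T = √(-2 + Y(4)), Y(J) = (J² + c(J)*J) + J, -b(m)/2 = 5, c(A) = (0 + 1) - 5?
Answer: (10 - √2)² ≈ 73.716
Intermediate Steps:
c(A) = -4 (c(A) = 1 - 5 = -4)
b(m) = -10 (b(m) = -2*5 = -10)
Y(J) = J² - 3*J (Y(J) = (J² - 4*J) + J = J² - 3*J)
T = √2 (T = √(-2 + 4*(-3 + 4)) = √(-2 + 4*1) = √(-2 + 4) = √2 ≈ 1.4142)
s(P, I) = √2
(s(-2, -2) + b(-3))² = (√2 - 10)² = (-10 + √2)²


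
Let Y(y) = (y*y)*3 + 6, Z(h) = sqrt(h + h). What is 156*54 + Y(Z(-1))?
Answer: 8424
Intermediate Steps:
Z(h) = sqrt(2)*sqrt(h) (Z(h) = sqrt(2*h) = sqrt(2)*sqrt(h))
Y(y) = 6 + 3*y**2 (Y(y) = y**2*3 + 6 = 3*y**2 + 6 = 6 + 3*y**2)
156*54 + Y(Z(-1)) = 156*54 + (6 + 3*(sqrt(2)*sqrt(-1))**2) = 8424 + (6 + 3*(sqrt(2)*I)**2) = 8424 + (6 + 3*(I*sqrt(2))**2) = 8424 + (6 + 3*(-2)) = 8424 + (6 - 6) = 8424 + 0 = 8424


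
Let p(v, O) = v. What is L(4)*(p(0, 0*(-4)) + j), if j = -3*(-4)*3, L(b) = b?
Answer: 144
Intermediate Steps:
j = 36 (j = 12*3 = 36)
L(4)*(p(0, 0*(-4)) + j) = 4*(0 + 36) = 4*36 = 144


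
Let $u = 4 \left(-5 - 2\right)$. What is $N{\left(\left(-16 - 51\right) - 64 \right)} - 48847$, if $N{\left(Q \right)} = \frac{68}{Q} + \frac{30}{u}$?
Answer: $- \frac{89588315}{1834} \approx -48849.0$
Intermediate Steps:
$u = -28$ ($u = 4 \left(-7\right) = -28$)
$N{\left(Q \right)} = - \frac{15}{14} + \frac{68}{Q}$ ($N{\left(Q \right)} = \frac{68}{Q} + \frac{30}{-28} = \frac{68}{Q} + 30 \left(- \frac{1}{28}\right) = \frac{68}{Q} - \frac{15}{14} = - \frac{15}{14} + \frac{68}{Q}$)
$N{\left(\left(-16 - 51\right) - 64 \right)} - 48847 = \left(- \frac{15}{14} + \frac{68}{\left(-16 - 51\right) - 64}\right) - 48847 = \left(- \frac{15}{14} + \frac{68}{-67 - 64}\right) - 48847 = \left(- \frac{15}{14} + \frac{68}{-131}\right) - 48847 = \left(- \frac{15}{14} + 68 \left(- \frac{1}{131}\right)\right) - 48847 = \left(- \frac{15}{14} - \frac{68}{131}\right) - 48847 = - \frac{2917}{1834} - 48847 = - \frac{89588315}{1834}$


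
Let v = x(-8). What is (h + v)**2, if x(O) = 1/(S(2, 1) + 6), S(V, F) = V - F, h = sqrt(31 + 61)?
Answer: 4509/49 + 4*sqrt(23)/7 ≈ 94.761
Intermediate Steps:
h = 2*sqrt(23) (h = sqrt(92) = 2*sqrt(23) ≈ 9.5917)
x(O) = 1/7 (x(O) = 1/((2 - 1*1) + 6) = 1/((2 - 1) + 6) = 1/(1 + 6) = 1/7)
v = 1/7 ≈ 0.14286
(h + v)**2 = (2*sqrt(23) + 1/7)**2 = (1/7 + 2*sqrt(23))**2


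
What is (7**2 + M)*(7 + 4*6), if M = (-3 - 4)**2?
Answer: 3038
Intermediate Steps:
M = 49 (M = (-7)**2 = 49)
(7**2 + M)*(7 + 4*6) = (7**2 + 49)*(7 + 4*6) = (49 + 49)*(7 + 24) = 98*31 = 3038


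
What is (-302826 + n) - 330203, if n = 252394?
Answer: -380635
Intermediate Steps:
(-302826 + n) - 330203 = (-302826 + 252394) - 330203 = -50432 - 330203 = -380635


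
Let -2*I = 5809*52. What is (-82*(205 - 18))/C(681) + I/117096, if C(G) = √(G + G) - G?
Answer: 120928427/5679156 + 15334*√1362/462399 ≈ 22.517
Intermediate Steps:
I = -151034 (I = -5809*52/2 = -½*302068 = -151034)
C(G) = -G + √2*√G (C(G) = √(2*G) - G = √2*√G - G = -G + √2*√G)
(-82*(205 - 18))/C(681) + I/117096 = (-82*(205 - 18))/(-1*681 + √2*√681) - 151034/117096 = (-82*187)/(-681 + √1362) - 151034*1/117096 = -15334/(-681 + √1362) - 75517/58548 = -75517/58548 - 15334/(-681 + √1362)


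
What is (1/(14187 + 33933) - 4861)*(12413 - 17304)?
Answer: 1144060261229/48120 ≈ 2.3775e+7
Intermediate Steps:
(1/(14187 + 33933) - 4861)*(12413 - 17304) = (1/48120 - 4861)*(-4891) = -233911319/48120*(-4891) = 1144060261229/48120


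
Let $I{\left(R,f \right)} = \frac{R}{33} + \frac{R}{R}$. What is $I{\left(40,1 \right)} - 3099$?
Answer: $- \frac{102194}{33} \approx -3096.8$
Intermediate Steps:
$I{\left(R,f \right)} = 1 + \frac{R}{33}$ ($I{\left(R,f \right)} = R \frac{1}{33} + 1 = \frac{R}{33} + 1 = 1 + \frac{R}{33}$)
$I{\left(40,1 \right)} - 3099 = \left(1 + \frac{1}{33} \cdot 40\right) - 3099 = \left(1 + \frac{40}{33}\right) - 3099 = \frac{73}{33} - 3099 = - \frac{102194}{33}$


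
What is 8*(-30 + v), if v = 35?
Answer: 40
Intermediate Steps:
8*(-30 + v) = 8*(-30 + 35) = 8*5 = 40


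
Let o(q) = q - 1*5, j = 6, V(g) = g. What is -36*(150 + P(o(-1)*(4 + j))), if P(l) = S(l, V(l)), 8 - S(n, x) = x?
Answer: -7848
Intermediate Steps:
S(n, x) = 8 - x
o(q) = -5 + q (o(q) = q - 5 = -5 + q)
P(l) = 8 - l
-36*(150 + P(o(-1)*(4 + j))) = -36*(150 + (8 - (-5 - 1)*(4 + 6))) = -36*(150 + (8 - (-6)*10)) = -36*(150 + (8 - 1*(-60))) = -36*(150 + (8 + 60)) = -36*(150 + 68) = -36*218 = -7848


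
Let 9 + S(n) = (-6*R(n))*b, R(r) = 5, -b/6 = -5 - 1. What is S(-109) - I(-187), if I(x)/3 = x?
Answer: -528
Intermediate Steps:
b = 36 (b = -6*(-5 - 1) = -6*(-6) = 36)
I(x) = 3*x
S(n) = -1089 (S(n) = -9 - 6*5*36 = -9 - 30*36 = -9 - 1080 = -1089)
S(-109) - I(-187) = -1089 - 3*(-187) = -1089 - 1*(-561) = -1089 + 561 = -528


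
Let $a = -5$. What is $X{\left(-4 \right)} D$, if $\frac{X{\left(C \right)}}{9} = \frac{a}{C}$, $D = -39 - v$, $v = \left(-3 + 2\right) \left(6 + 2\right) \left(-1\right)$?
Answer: $- \frac{2115}{4} \approx -528.75$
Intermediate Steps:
$v = 8$ ($v = \left(-1\right) 8 \left(-1\right) = \left(-8\right) \left(-1\right) = 8$)
$D = -47$ ($D = -39 - 8 = -47$)
$X{\left(C \right)} = - \frac{45}{C}$ ($X{\left(C \right)} = 9 \left(- \frac{5}{C}\right) = - \frac{45}{C}$)
$X{\left(-4 \right)} D = - \frac{45}{-4} \left(-47\right) = \left(-45\right) \left(- \frac{1}{4}\right) \left(-47\right) = \frac{45}{4} \left(-47\right) = - \frac{2115}{4}$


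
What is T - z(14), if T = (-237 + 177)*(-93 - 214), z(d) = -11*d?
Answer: 18574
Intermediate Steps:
T = 18420 (T = -60*(-307) = 18420)
T - z(14) = 18420 - (-11)*14 = 18420 - 1*(-154) = 18420 + 154 = 18574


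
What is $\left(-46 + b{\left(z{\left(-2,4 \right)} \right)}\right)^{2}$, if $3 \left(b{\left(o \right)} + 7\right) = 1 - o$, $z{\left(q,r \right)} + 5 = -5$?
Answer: $\frac{21904}{9} \approx 2433.8$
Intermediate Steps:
$z{\left(q,r \right)} = -10$ ($z{\left(q,r \right)} = -5 - 5 = -10$)
$b{\left(o \right)} = - \frac{20}{3} - \frac{o}{3}$ ($b{\left(o \right)} = -7 + \frac{1 - o}{3} = -7 - \left(- \frac{1}{3} + \frac{o}{3}\right) = - \frac{20}{3} - \frac{o}{3}$)
$\left(-46 + b{\left(z{\left(-2,4 \right)} \right)}\right)^{2} = \left(-46 - \frac{10}{3}\right)^{2} = \left(- \frac{148}{3}\right)^{2} = \frac{21904}{9}$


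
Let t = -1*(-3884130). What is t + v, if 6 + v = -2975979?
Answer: 908145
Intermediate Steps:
v = -2975985 (v = -6 - 2975979 = -2975985)
t = 3884130
t + v = 3884130 - 2975985 = 908145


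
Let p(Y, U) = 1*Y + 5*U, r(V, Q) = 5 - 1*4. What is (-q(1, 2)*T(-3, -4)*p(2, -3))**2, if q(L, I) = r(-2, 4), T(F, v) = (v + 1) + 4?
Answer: 169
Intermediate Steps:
r(V, Q) = 1 (r(V, Q) = 5 - 4 = 1)
T(F, v) = 5 + v (T(F, v) = (1 + v) + 4 = 5 + v)
q(L, I) = 1
p(Y, U) = Y + 5*U
(-q(1, 2)*T(-3, -4)*p(2, -3))**2 = (-1*(5 - 4)*(2 + 5*(-3)))**2 = (-1*1*(2 - 15))**2 = (-(-13))**2 = (-1*(-13))**2 = 13**2 = 169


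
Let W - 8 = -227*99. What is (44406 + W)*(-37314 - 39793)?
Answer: -1691804687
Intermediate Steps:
W = -22465 (W = 8 - 227*99 = 8 - 22473 = -22465)
(44406 + W)*(-37314 - 39793) = (44406 - 22465)*(-37314 - 39793) = 21941*(-77107) = -1691804687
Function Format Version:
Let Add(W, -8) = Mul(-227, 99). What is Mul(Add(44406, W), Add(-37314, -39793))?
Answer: -1691804687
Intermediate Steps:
W = -22465 (W = Add(8, Mul(-227, 99)) = Add(8, -22473) = -22465)
Mul(Add(44406, W), Add(-37314, -39793)) = Mul(Add(44406, -22465), Add(-37314, -39793)) = Mul(21941, -77107) = -1691804687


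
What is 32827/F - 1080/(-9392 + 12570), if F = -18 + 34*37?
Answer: 51492503/1970360 ≈ 26.134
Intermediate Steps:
F = 1240 (F = -18 + 1258 = 1240)
32827/F - 1080/(-9392 + 12570) = 32827/1240 - 1080/(-9392 + 12570) = 32827*(1/1240) - 1080/3178 = 32827/1240 - 1080*1/3178 = 32827/1240 - 540/1589 = 51492503/1970360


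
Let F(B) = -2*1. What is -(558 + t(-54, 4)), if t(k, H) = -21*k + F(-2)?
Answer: -1690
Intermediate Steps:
F(B) = -2
t(k, H) = -2 - 21*k (t(k, H) = -21*k - 2 = -2 - 21*k)
-(558 + t(-54, 4)) = -(558 + (-2 - 21*(-54))) = -(558 + (-2 + 1134)) = -(558 + 1132) = -1*1690 = -1690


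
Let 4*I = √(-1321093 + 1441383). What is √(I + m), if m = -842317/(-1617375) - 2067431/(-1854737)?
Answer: √(2354769235767823483918440 + 359953262807018758655625*√120290)/1199922102150 ≈ 9.3991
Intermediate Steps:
m = 4906087719254/2999805255375 (m = -842317*(-1/1617375) - 2067431*(-1/1854737) = 842317/1617375 + 2067431/1854737 = 4906087719254/2999805255375 ≈ 1.6355)
I = √120290/4 (I = √(-1321093 + 1441383)/4 = √120290/4 ≈ 86.707)
√(I + m) = √(√120290/4 + 4906087719254/2999805255375) = √(4906087719254/2999805255375 + √120290/4)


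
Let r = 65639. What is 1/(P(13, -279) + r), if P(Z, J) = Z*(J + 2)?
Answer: 1/62038 ≈ 1.6119e-5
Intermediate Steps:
P(Z, J) = Z*(2 + J)
1/(P(13, -279) + r) = 1/(13*(2 - 279) + 65639) = 1/(13*(-277) + 65639) = 1/(-3601 + 65639) = 1/62038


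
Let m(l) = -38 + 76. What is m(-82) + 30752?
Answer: 30790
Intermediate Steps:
m(l) = 38
m(-82) + 30752 = 38 + 30752 = 30790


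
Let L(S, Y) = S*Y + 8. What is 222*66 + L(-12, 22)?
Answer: 14396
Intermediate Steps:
L(S, Y) = 8 + S*Y
222*66 + L(-12, 22) = 222*66 + (8 - 12*22) = 14652 + (8 - 264) = 14652 - 256 = 14396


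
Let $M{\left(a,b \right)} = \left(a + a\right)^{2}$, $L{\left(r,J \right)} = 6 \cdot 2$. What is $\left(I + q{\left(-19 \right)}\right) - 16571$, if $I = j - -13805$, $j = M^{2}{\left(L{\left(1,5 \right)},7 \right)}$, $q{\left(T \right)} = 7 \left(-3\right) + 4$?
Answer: $328993$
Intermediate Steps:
$L{\left(r,J \right)} = 12$
$q{\left(T \right)} = -17$ ($q{\left(T \right)} = -21 + 4 = -17$)
$M{\left(a,b \right)} = 4 a^{2}$ ($M{\left(a,b \right)} = \left(2 a\right)^{2} = 4 a^{2}$)
$j = 331776$ ($j = \left(4 \cdot 12^{2}\right)^{2} = \left(4 \cdot 144\right)^{2} = 576^{2} = 331776$)
$I = 345581$ ($I = 331776 - -13805 = 331776 + 13805 = 345581$)
$\left(I + q{\left(-19 \right)}\right) - 16571 = \left(345581 - 17\right) - 16571 = 345564 - 16571 = 328993$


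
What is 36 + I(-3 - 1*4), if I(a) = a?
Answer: 29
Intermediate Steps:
36 + I(-3 - 1*4) = 36 + (-3 - 1*4) = 36 + (-3 - 4) = 36 - 7 = 29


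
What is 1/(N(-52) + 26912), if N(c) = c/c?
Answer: 1/26913 ≈ 3.7157e-5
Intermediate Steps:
N(c) = 1
1/(N(-52) + 26912) = 1/(1 + 26912) = 1/26913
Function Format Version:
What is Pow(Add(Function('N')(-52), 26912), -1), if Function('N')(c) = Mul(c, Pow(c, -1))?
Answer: Rational(1, 26913) ≈ 3.7157e-5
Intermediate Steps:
Function('N')(c) = 1
Pow(Add(Function('N')(-52), 26912), -1) = Pow(Add(1, 26912), -1) = Pow(26913, -1) = Rational(1, 26913)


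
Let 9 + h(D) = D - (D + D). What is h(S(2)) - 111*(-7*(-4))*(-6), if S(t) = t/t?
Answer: 18638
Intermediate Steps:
S(t) = 1
h(D) = -9 - D (h(D) = -9 + (D - (D + D)) = -9 + (D - 2*D) = -9 - D)
h(S(2)) - 111*(-7*(-4))*(-6) = (-9 - 1*1) - 111*(-7*(-4))*(-6) = (-9 - 1) - 3108*(-6) = -10 - 111*(-168) = -10 + 18648 = 18638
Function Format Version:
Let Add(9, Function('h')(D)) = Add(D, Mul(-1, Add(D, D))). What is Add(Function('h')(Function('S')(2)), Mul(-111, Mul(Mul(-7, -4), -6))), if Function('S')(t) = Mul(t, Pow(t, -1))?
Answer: 18638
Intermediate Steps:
Function('S')(t) = 1
Function('h')(D) = Add(-9, Mul(-1, D)) (Function('h')(D) = Add(-9, Add(D, Mul(-1, Add(D, D)))) = Add(-9, Add(D, Mul(-1, Mul(2, D)))) = Add(-9, Add(D, Mul(-2, D))) = Add(-9, Mul(-1, D)))
Add(Function('h')(Function('S')(2)), Mul(-111, Mul(Mul(-7, -4), -6))) = Add(Add(-9, Mul(-1, 1)), Mul(-111, Mul(Mul(-7, -4), -6))) = Add(Add(-9, -1), Mul(-111, Mul(28, -6))) = Add(-10, Mul(-111, -168)) = Add(-10, 18648) = 18638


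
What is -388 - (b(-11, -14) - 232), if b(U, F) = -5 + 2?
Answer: -153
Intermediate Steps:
b(U, F) = -3
-388 - (b(-11, -14) - 232) = -388 - (-3 - 232) = -388 - 1*(-235) = -388 + 235 = -153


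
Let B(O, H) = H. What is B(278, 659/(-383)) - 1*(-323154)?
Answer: 123767323/383 ≈ 3.2315e+5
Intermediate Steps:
B(278, 659/(-383)) - 1*(-323154) = 659/(-383) - 1*(-323154) = 659*(-1/383) + 323154 = -659/383 + 323154 = 123767323/383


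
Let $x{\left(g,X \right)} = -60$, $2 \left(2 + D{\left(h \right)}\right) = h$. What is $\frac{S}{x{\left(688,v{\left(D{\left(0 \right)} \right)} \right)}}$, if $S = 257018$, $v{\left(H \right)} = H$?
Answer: $- \frac{128509}{30} \approx -4283.6$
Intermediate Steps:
$D{\left(h \right)} = -2 + \frac{h}{2}$
$\frac{S}{x{\left(688,v{\left(D{\left(0 \right)} \right)} \right)}} = \frac{257018}{-60} = 257018 \left(- \frac{1}{60}\right) = - \frac{128509}{30}$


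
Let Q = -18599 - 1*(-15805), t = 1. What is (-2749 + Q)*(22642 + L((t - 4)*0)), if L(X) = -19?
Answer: -125399289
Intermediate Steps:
Q = -2794 (Q = -18599 + 15805 = -2794)
(-2749 + Q)*(22642 + L((t - 4)*0)) = (-2749 - 2794)*(22642 - 19) = -5543*22623 = -125399289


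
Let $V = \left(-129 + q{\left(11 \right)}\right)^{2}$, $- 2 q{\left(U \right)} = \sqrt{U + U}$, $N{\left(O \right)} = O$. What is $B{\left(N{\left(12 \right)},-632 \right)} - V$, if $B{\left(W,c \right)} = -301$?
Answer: $- \frac{33895}{2} - 129 \sqrt{22} \approx -17553.0$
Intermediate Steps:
$q{\left(U \right)} = - \frac{\sqrt{2} \sqrt{U}}{2}$ ($q{\left(U \right)} = - \frac{\sqrt{U + U}}{2} = - \frac{\sqrt{2 U}}{2} = - \frac{\sqrt{2} \sqrt{U}}{2}$)
$V = \left(-129 - \frac{\sqrt{22}}{2}\right)^{2}$ ($V = \left(-129 - \frac{\sqrt{2} \sqrt{11}}{2}\right)^{2} = \left(-129 - \frac{\sqrt{22}}{2}\right)^{2} \approx 17252.0$)
$B{\left(N{\left(12 \right)},-632 \right)} - V = -301 - \frac{\left(258 + \sqrt{22}\right)^{2}}{4}$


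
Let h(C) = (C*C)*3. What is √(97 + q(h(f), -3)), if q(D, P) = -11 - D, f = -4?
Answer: √38 ≈ 6.1644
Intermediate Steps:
h(C) = 3*C² (h(C) = C²*3 = 3*C²)
√(97 + q(h(f), -3)) = √(97 + (-11 - 3*(-4)²)) = √(97 + (-11 - 3*16)) = √(97 + (-11 - 1*48)) = √(97 + (-11 - 48)) = √(97 - 59) = √38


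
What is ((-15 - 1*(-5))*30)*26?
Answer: -7800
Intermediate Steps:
((-15 - 1*(-5))*30)*26 = ((-15 + 5)*30)*26 = -10*30*26 = -300*26 = -7800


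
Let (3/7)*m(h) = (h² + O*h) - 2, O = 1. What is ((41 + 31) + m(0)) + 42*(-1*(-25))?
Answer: 3352/3 ≈ 1117.3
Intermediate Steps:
m(h) = -14/3 + 7*h/3 + 7*h²/3 (m(h) = 7*((h² + 1*h) - 2)/3 = 7*((h² + h) - 2)/3 = 7*((h + h²) - 2)/3 = 7*(-2 + h + h²)/3 = -14/3 + 7*h/3 + 7*h²/3)
((41 + 31) + m(0)) + 42*(-1*(-25)) = ((41 + 31) + (-14/3 + (7/3)*0 + (7/3)*0²)) + 42*(-1*(-25)) = (72 + (-14/3 + 0 + (7/3)*0)) + 42*25 = (72 + (-14/3 + 0 + 0)) + 1050 = (72 - 14/3) + 1050 = 202/3 + 1050 = 3352/3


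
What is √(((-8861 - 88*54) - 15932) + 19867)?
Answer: I*√9678 ≈ 98.377*I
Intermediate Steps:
√(((-8861 - 88*54) - 15932) + 19867) = √(((-8861 - 4752) - 15932) + 19867) = √((-13613 - 15932) + 19867) = √(-29545 + 19867) = √(-9678) = I*√9678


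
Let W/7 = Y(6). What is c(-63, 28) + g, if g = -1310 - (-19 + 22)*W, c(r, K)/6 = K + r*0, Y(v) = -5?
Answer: -1037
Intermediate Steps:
W = -35 (W = 7*(-5) = -35)
c(r, K) = 6*K (c(r, K) = 6*(K + r*0) = 6*(K + 0) = 6*K)
g = -1205 (g = -1310 - (-19 + 22)*(-35) = -1310 - 3*(-35) = -1310 - 1*(-105) = -1310 + 105 = -1205)
c(-63, 28) + g = 6*28 - 1205 = 168 - 1205 = -1037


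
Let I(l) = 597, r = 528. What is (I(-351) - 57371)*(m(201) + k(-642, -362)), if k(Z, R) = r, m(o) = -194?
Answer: -18962516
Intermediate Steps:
k(Z, R) = 528
(I(-351) - 57371)*(m(201) + k(-642, -362)) = (597 - 57371)*(-194 + 528) = -56774*334 = -18962516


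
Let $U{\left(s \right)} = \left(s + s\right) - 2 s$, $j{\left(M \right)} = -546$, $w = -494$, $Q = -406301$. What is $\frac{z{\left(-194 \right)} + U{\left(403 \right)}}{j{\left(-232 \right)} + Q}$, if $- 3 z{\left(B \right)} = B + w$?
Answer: $- \frac{688}{1220541} \approx -0.00056368$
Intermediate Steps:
$U{\left(s \right)} = 0$ ($U{\left(s \right)} = 2 s - 2 s = 0$)
$z{\left(B \right)} = \frac{494}{3} - \frac{B}{3}$ ($z{\left(B \right)} = - \frac{B - 494}{3} = - \frac{-494 + B}{3} = \frac{494}{3} - \frac{B}{3}$)
$\frac{z{\left(-194 \right)} + U{\left(403 \right)}}{j{\left(-232 \right)} + Q} = \frac{\left(\frac{494}{3} - - \frac{194}{3}\right) + 0}{-546 - 406301} = \frac{\left(\frac{494}{3} + \frac{194}{3}\right) + 0}{-406847} = \left(\frac{688}{3} + 0\right) \left(- \frac{1}{406847}\right) = \frac{688}{3} \left(- \frac{1}{406847}\right) = - \frac{688}{1220541}$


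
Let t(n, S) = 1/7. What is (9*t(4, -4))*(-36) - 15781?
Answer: -110791/7 ≈ -15827.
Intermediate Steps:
t(n, S) = 1/7 (t(n, S) = 1*(1/7) = 1/7)
(9*t(4, -4))*(-36) - 15781 = (9*(1/7))*(-36) - 15781 = (9/7)*(-36) - 15781 = -324/7 - 15781 = -110791/7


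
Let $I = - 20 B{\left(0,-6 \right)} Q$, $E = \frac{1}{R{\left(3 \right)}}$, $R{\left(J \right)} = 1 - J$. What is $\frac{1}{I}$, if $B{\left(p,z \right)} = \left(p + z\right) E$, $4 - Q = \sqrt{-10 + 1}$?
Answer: $- \frac{1}{375} - \frac{i}{500} \approx -0.0026667 - 0.002 i$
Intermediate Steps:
$Q = 4 - 3 i$ ($Q = 4 - \sqrt{-10 + 1} = 4 - \sqrt{-9} = 4 - 3 i \approx 4.0 - 3.0 i$)
$E = - \frac{1}{2}$ ($E = \frac{1}{1 - 3} = \frac{1}{-2} = - \frac{1}{2} \approx -0.5$)
$B{\left(p,z \right)} = - \frac{p}{2} - \frac{z}{2}$ ($B{\left(p,z \right)} = \left(p + z\right) \left(- \frac{1}{2}\right) = - \frac{p}{2} - \frac{z}{2}$)
$I = -240 + 180 i$ ($I = - 20 \left(\left(- \frac{1}{2}\right) 0 - -3\right) \left(4 - 3 i\right) = - 20 \left(0 + 3\right) \left(4 - 3 i\right) = \left(-20\right) 3 \left(4 - 3 i\right) = - 60 \left(4 - 3 i\right) = -240 + 180 i \approx -240.0 + 180.0 i$)
$\frac{1}{I} = \frac{1}{-240 + 180 i} = \frac{-240 - 180 i}{90000}$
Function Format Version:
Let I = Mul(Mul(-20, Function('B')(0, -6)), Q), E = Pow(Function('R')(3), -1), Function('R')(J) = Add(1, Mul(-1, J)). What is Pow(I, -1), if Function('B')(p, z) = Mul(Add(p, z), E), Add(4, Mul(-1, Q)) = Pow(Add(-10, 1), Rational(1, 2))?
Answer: Add(Rational(-1, 375), Mul(Rational(-1, 500), I)) ≈ Add(-0.0026667, Mul(-0.0020000, I))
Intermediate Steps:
Q = Add(4, Mul(-3, I)) (Q = Add(4, Mul(-1, Pow(Add(-10, 1), Rational(1, 2)))) = Add(4, Mul(-1, Pow(-9, Rational(1, 2)))) = Add(4, Mul(-1, Mul(3, I))) = Add(4, Mul(-3, I)) ≈ Add(4.0000, Mul(-3.0000, I)))
E = Rational(-1, 2) (E = Pow(Add(1, Mul(-1, 3)), -1) = Pow(Add(1, -3), -1) = Pow(-2, -1) = Rational(-1, 2) ≈ -0.50000)
Function('B')(p, z) = Add(Mul(Rational(-1, 2), p), Mul(Rational(-1, 2), z)) (Function('B')(p, z) = Mul(Add(p, z), Rational(-1, 2)) = Add(Mul(Rational(-1, 2), p), Mul(Rational(-1, 2), z)))
I = Add(-240, Mul(180, I)) (I = Mul(Mul(-20, Add(Mul(Rational(-1, 2), 0), Mul(Rational(-1, 2), -6))), Add(4, Mul(-3, I))) = Mul(Mul(-20, Add(0, 3)), Add(4, Mul(-3, I))) = Mul(Mul(-20, 3), Add(4, Mul(-3, I))) = Mul(-60, Add(4, Mul(-3, I))) = Add(-240, Mul(180, I)) ≈ Add(-240.00, Mul(180.00, I)))
Pow(I, -1) = Pow(Add(-240, Mul(180, I)), -1) = Mul(Rational(1, 90000), Add(-240, Mul(-180, I)))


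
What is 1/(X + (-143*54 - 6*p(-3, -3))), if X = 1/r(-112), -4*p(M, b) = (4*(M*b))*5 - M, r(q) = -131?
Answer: -262/1951247 ≈ -0.00013427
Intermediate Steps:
p(M, b) = M/4 - 5*M*b (p(M, b) = -((4*(M*b))*5 - M)/4 = -((4*M*b)*5 - M)/4 = -(20*M*b - M)/4 = -(-M + 20*M*b)/4 = M/4 - 5*M*b)
X = -1/131 (X = 1/(-131) = -1/131 ≈ -0.0076336)
1/(X + (-143*54 - 6*p(-3, -3))) = 1/(-1/131 + (-143*54 - 3*(-3)*(1 - 20*(-3))/2)) = 1/(-1/131 + (-7722 - 3*(-3)*(1 + 60)/2)) = 1/(-1/131 + (-7722 - 3*(-3)*61/2)) = 1/(-1/131 + (-7722 - 6*(-183/4))) = 1/(-1/131 + (-7722 + 549/2)) = 1/(-1/131 - 14895/2) = 1/(-1951247/262) = -262/1951247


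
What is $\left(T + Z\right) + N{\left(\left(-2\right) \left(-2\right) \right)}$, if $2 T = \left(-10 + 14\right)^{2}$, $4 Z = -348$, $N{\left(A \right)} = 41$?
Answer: $-38$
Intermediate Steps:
$Z = -87$ ($Z = \frac{1}{4} \left(-348\right) = -87$)
$T = 8$ ($T = \frac{\left(-10 + 14\right)^{2}}{2} = \frac{4^{2}}{2} = \frac{1}{2} \cdot 16 = 8$)
$\left(T + Z\right) + N{\left(\left(-2\right) \left(-2\right) \right)} = \left(8 - 87\right) + 41 = -79 + 41 = -38$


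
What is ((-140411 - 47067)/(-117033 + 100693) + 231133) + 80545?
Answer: 2546502999/8170 ≈ 3.1169e+5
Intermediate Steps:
((-140411 - 47067)/(-117033 + 100693) + 231133) + 80545 = (-187478/(-16340) + 231133) + 80545 = (-187478*(-1/16340) + 231133) + 80545 = (93739/8170 + 231133) + 80545 = 1888450349/8170 + 80545 = 2546502999/8170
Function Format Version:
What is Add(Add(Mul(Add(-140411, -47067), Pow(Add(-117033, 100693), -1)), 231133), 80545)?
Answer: Rational(2546502999, 8170) ≈ 3.1169e+5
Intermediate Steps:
Add(Add(Mul(Add(-140411, -47067), Pow(Add(-117033, 100693), -1)), 231133), 80545) = Add(Add(Mul(-187478, Pow(-16340, -1)), 231133), 80545) = Add(Add(Mul(-187478, Rational(-1, 16340)), 231133), 80545) = Add(Add(Rational(93739, 8170), 231133), 80545) = Add(Rational(1888450349, 8170), 80545) = Rational(2546502999, 8170)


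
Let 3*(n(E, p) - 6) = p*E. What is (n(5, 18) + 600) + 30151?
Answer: 30787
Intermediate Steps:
n(E, p) = 6 + E*p/3 (n(E, p) = 6 + (p*E)/3 = 6 + (E*p)/3 = 6 + E*p/3)
(n(5, 18) + 600) + 30151 = ((6 + (1/3)*5*18) + 600) + 30151 = ((6 + 30) + 600) + 30151 = (36 + 600) + 30151 = 636 + 30151 = 30787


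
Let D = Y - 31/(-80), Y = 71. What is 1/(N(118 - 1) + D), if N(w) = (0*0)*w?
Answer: 80/5711 ≈ 0.014008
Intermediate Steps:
N(w) = 0 (N(w) = 0*w = 0)
D = 5711/80 (D = 71 - 31/(-80) = 71 - 31*(-1/80) = 71 + 31/80 = 5711/80 ≈ 71.387)
1/(N(118 - 1) + D) = 1/(0 + 5711/80) = 1/(5711/80) = 80/5711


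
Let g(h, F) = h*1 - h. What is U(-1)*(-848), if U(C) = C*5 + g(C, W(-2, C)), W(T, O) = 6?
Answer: 4240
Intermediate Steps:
g(h, F) = 0 (g(h, F) = h - h = 0)
U(C) = 5*C (U(C) = C*5 + 0 = 5*C + 0 = 5*C)
U(-1)*(-848) = (5*(-1))*(-848) = -5*(-848) = 4240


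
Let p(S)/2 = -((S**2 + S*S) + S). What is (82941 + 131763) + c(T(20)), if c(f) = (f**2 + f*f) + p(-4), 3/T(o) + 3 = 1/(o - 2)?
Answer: 602952064/2809 ≈ 2.1465e+5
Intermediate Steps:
p(S) = -4*S**2 - 2*S (p(S) = 2*(-((S**2 + S*S) + S)) = 2*(-((S**2 + S**2) + S)) = 2*(-(2*S**2 + S)) = 2*(-(S + 2*S**2)) = 2*(-S - 2*S**2) = -4*S**2 - 2*S)
T(o) = 3/(-3 + 1/(-2 + o)) (T(o) = 3/(-3 + 1/(o - 2)) = 3/(-3 + 1/(-2 + o)))
c(f) = -56 + 2*f**2 (c(f) = (f**2 + f*f) - 2*(-4)*(1 + 2*(-4)) = (f**2 + f**2) - 2*(-4)*(1 - 8) = 2*f**2 - 2*(-4)*(-7) = 2*f**2 - 56 = -56 + 2*f**2)
(82941 + 131763) + c(T(20)) = (82941 + 131763) + (-56 + 2*(3*(2 - 1*20)/(-7 + 3*20))**2) = 214704 + (-56 + 2*(3*(2 - 20)/(-7 + 60))**2) = 214704 + (-56 + 2*(3*(-18)/53)**2) = 214704 + (-56 + 2*(3*(1/53)*(-18))**2) = 214704 + (-56 + 2*(-54/53)**2) = 214704 + (-56 + 2*(2916/2809)) = 214704 + (-56 + 5832/2809) = 214704 - 151472/2809 = 602952064/2809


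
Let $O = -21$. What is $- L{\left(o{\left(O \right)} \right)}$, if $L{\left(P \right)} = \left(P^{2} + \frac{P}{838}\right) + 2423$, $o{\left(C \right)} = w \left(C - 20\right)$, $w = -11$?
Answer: $- \frac{172480963}{838} \approx -2.0582 \cdot 10^{5}$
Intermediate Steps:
$o{\left(C \right)} = 220 - 11 C$ ($o{\left(C \right)} = - 11 \left(C - 20\right) = - 11 \left(-20 + C\right) = 220 - 11 C$)
$L{\left(P \right)} = 2423 + P^{2} + \frac{P}{838}$ ($L{\left(P \right)} = \left(P^{2} + \frac{P}{838}\right) + 2423 = 2423 + P^{2} + \frac{P}{838}$)
$- L{\left(o{\left(O \right)} \right)} = - (2423 + \left(220 - -231\right)^{2} + \frac{220 - -231}{838}) = - (2423 + \left(220 + 231\right)^{2} + \frac{220 + 231}{838}) = - (2423 + 451^{2} + \frac{1}{838} \cdot 451) = - (2423 + 203401 + \frac{451}{838}) = \left(-1\right) \frac{172480963}{838} = - \frac{172480963}{838}$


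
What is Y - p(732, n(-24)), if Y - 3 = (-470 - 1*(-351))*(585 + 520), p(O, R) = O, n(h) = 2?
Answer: -132224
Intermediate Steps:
Y = -131492 (Y = 3 + (-470 - 1*(-351))*(585 + 520) = 3 + (-470 + 351)*1105 = 3 - 119*1105 = 3 - 131495 = -131492)
Y - p(732, n(-24)) = -131492 - 1*732 = -131492 - 732 = -132224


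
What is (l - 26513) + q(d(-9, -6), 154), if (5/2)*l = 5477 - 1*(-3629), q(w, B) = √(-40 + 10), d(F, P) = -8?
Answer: -114353/5 + I*√30 ≈ -22871.0 + 5.4772*I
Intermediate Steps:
q(w, B) = I*√30 (q(w, B) = √(-30) = I*√30)
l = 18212/5 (l = 2*(5477 - 1*(-3629))/5 = 2*(5477 + 3629)/5 = (⅖)*9106 = 18212/5 ≈ 3642.4)
(l - 26513) + q(d(-9, -6), 154) = (18212/5 - 26513) + I*√30 = -114353/5 + I*√30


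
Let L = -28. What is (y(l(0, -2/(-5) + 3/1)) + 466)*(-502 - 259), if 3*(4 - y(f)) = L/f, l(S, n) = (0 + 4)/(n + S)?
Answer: -5455609/15 ≈ -3.6371e+5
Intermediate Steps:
l(S, n) = 4/(S + n)
y(f) = 4 + 28/(3*f) (y(f) = 4 - (-28)/(3*f) = 4 + 28/(3*f))
(y(l(0, -2/(-5) + 3/1)) + 466)*(-502 - 259) = ((4 + 28/(3*((4/(0 + (-2/(-5) + 3/1)))))) + 466)*(-502 - 259) = ((4 + 28/(3*((4/(0 + (-2*(-1/5) + 3*1)))))) + 466)*(-761) = ((4 + 28/(3*((4/(0 + (2/5 + 3)))))) + 466)*(-761) = ((4 + 28/(3*((4/(0 + 17/5))))) + 466)*(-761) = ((4 + 28/(3*((4/(17/5))))) + 466)*(-761) = ((4 + 28/(3*((4*(5/17))))) + 466)*(-761) = ((4 + 28/(3*(20/17))) + 466)*(-761) = ((4 + (28/3)*(17/20)) + 466)*(-761) = ((4 + 119/15) + 466)*(-761) = (179/15 + 466)*(-761) = (7169/15)*(-761) = -5455609/15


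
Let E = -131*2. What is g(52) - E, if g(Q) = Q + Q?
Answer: 366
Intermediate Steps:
g(Q) = 2*Q
E = -262
g(52) - E = 2*52 - 1*(-262) = 104 + 262 = 366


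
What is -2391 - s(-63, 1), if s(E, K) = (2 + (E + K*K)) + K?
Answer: -2332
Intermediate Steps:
s(E, K) = 2 + E + K + K**2 (s(E, K) = (2 + (E + K**2)) + K = (2 + E + K**2) + K = 2 + E + K + K**2)
-2391 - s(-63, 1) = -2391 - (2 - 63 + 1 + 1**2) = -2391 - (2 - 63 + 1 + 1) = -2391 - 1*(-59) = -2391 + 59 = -2332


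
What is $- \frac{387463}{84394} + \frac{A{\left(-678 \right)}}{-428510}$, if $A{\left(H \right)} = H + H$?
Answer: $- \frac{82958665933}{18081836470} \approx -4.588$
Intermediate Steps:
$A{\left(H \right)} = 2 H$
$- \frac{387463}{84394} + \frac{A{\left(-678 \right)}}{-428510} = - \frac{387463}{84394} + \frac{2 \left(-678\right)}{-428510} = \left(-387463\right) \frac{1}{84394} - - \frac{678}{214255} = - \frac{387463}{84394} + \frac{678}{214255} = - \frac{82958665933}{18081836470}$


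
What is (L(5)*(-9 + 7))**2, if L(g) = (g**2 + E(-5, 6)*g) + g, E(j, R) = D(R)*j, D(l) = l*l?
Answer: 3027600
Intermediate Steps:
D(l) = l**2
E(j, R) = j*R**2 (E(j, R) = R**2*j = j*R**2)
L(g) = g**2 - 179*g (L(g) = (g**2 + (-5*6**2)*g) + g = (g**2 + (-5*36)*g) + g = (g**2 - 180*g) + g = g**2 - 179*g)
(L(5)*(-9 + 7))**2 = ((5*(-179 + 5))*(-9 + 7))**2 = ((5*(-174))*(-2))**2 = (-870*(-2))**2 = 1740**2 = 3027600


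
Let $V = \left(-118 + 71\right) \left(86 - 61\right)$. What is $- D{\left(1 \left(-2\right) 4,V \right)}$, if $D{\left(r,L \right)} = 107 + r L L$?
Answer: $11044893$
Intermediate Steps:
$V = -1175$ ($V = \left(-47\right) 25 = -1175$)
$D{\left(r,L \right)} = 107 + r L^{2}$ ($D{\left(r,L \right)} = 107 + L r L = 107 + r L^{2}$)
$- D{\left(1 \left(-2\right) 4,V \right)} = - (107 + 1 \left(-2\right) 4 \left(-1175\right)^{2}) = - (107 + \left(-2\right) 4 \cdot 1380625) = - (107 - 11045000) = \left(-1\right) \left(-11044893\right) = 11044893$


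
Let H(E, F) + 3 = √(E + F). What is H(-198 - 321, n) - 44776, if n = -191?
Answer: -44779 + I*√710 ≈ -44779.0 + 26.646*I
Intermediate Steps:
H(E, F) = -3 + √(E + F)
H(-198 - 321, n) - 44776 = (-3 + √((-198 - 321) - 191)) - 44776 = (-3 + √(-519 - 191)) - 44776 = (-3 + √(-710)) - 44776 = (-3 + I*√710) - 44776 = -44779 + I*√710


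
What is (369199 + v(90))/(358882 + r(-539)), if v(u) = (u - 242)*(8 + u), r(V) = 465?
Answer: 354303/359347 ≈ 0.98596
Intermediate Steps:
v(u) = (-242 + u)*(8 + u)
(369199 + v(90))/(358882 + r(-539)) = (369199 + (-1936 + 90² - 234*90))/(358882 + 465) = (369199 + (-1936 + 8100 - 21060))/359347 = (369199 - 14896)*(1/359347) = 354303*(1/359347) = 354303/359347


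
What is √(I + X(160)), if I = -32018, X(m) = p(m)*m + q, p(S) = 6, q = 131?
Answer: 13*I*√183 ≈ 175.86*I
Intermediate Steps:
X(m) = 131 + 6*m (X(m) = 6*m + 131 = 131 + 6*m)
√(I + X(160)) = √(-32018 + (131 + 6*160)) = √(-32018 + (131 + 960)) = √(-32018 + 1091) = √(-30927) = 13*I*√183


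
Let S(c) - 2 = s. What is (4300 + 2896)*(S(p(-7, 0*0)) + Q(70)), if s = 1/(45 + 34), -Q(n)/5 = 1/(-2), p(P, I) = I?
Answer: 2565374/79 ≈ 32473.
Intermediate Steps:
Q(n) = 5/2 (Q(n) = -5/(-2) = -5*(-½) = 5/2)
s = 1/79 ≈ 0.012658
S(c) = 159/79 (S(c) = 2 + 1/79 = 159/79)
(4300 + 2896)*(S(p(-7, 0*0)) + Q(70)) = (4300 + 2896)*(159/79 + 5/2) = 7196*(713/158) = 2565374/79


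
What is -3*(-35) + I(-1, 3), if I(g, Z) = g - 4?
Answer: 100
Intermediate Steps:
I(g, Z) = -4 + g
-3*(-35) + I(-1, 3) = -3*(-35) + (-4 - 1) = 105 - 5 = 100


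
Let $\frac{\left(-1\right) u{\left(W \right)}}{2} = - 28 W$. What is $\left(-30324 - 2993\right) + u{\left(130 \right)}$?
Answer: $-26037$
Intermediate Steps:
$u{\left(W \right)} = 56 W$ ($u{\left(W \right)} = - 2 \left(- 28 W\right) = 56 W$)
$\left(-30324 - 2993\right) + u{\left(130 \right)} = \left(-30324 - 2993\right) + 56 \cdot 130 = -33317 + 7280 = -26037$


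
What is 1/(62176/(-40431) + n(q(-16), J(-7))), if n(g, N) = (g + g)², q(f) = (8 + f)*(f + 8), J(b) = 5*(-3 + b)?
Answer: 40431/662359328 ≈ 6.1041e-5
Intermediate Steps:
J(b) = -15 + 5*b
q(f) = (8 + f)² (q(f) = (8 + f)*(8 + f) = (8 + f)²)
n(g, N) = 4*g² (n(g, N) = (2*g)² = 4*g²)
1/(62176/(-40431) + n(q(-16), J(-7))) = 1/(62176/(-40431) + 4*((8 - 16)²)²) = 1/(62176*(-1/40431) + 4*((-8)²)²) = 1/(-62176/40431 + 4*64²) = 1/(-62176/40431 + 4*4096) = 1/(-62176/40431 + 16384) = 1/(662359328/40431) = 40431/662359328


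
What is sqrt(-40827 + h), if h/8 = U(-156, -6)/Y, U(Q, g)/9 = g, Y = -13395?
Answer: 149*I*sqrt(36662115)/4465 ≈ 202.06*I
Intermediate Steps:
U(Q, g) = 9*g
h = 144/4465 (h = 8*((9*(-6))/(-13395)) = 8*(-54*(-1/13395)) = 8*(18/4465) = 144/4465 ≈ 0.032251)
sqrt(-40827 + h) = sqrt(-40827 + 144/4465) = sqrt(-182292411/4465) = 149*I*sqrt(36662115)/4465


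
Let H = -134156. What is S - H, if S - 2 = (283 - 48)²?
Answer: 189383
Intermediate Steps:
S = 55227 (S = 2 + (283 - 48)² = 2 + 235² = 2 + 55225 = 55227)
S - H = 55227 - 1*(-134156) = 55227 + 134156 = 189383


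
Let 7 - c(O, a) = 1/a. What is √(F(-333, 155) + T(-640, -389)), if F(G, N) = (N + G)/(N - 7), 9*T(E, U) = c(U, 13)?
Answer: I*√401154/962 ≈ 0.65839*I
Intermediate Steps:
c(O, a) = 7 - 1/a
T(E, U) = 10/13 (T(E, U) = (7 - 1/13)/9 = (⅑)*(90/13) = 10/13)
F(G, N) = (G + N)/(-7 + N)
√(F(-333, 155) + T(-640, -389)) = √((-333 + 155)/(-7 + 155) + 10/13) = √(-178/148 + 10/13) = √((1/148)*(-178) + 10/13) = √(-89/74 + 10/13) = √(-417/962) = I*√401154/962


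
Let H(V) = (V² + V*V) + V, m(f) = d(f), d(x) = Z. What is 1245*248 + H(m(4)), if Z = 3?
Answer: 308781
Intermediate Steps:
d(x) = 3
m(f) = 3
H(V) = V + 2*V² (H(V) = (V² + V²) + V = 2*V² + V = V + 2*V²)
1245*248 + H(m(4)) = 1245*248 + 3*(1 + 2*3) = 308760 + 3*(1 + 6) = 308760 + 3*7 = 308760 + 21 = 308781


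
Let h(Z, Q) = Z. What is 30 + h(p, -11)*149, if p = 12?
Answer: 1818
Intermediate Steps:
30 + h(p, -11)*149 = 30 + 12*149 = 30 + 1788 = 1818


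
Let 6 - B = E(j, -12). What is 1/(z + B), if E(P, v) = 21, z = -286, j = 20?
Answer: -1/301 ≈ -0.0033223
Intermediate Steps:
B = -15 (B = 6 - 1*21 = 6 - 21 = -15)
1/(z + B) = 1/(-286 - 15) = 1/(-301) = -1/301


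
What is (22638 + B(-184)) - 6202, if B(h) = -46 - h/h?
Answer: 16389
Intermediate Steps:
B(h) = -47 (B(h) = -46 - 1*1 = -46 - 1 = -47)
(22638 + B(-184)) - 6202 = (22638 - 47) - 6202 = 22591 - 6202 = 16389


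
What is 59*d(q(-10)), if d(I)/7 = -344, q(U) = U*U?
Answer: -142072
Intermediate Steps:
q(U) = U²
d(I) = -2408 (d(I) = 7*(-344) = -2408)
59*d(q(-10)) = 59*(-2408) = -142072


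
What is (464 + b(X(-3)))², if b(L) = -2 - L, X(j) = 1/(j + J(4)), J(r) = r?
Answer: 212521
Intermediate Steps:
X(j) = 1/(4 + j) (X(j) = 1/(j + 4) = 1/(4 + j))
(464 + b(X(-3)))² = (464 + (-2 - 1/(4 - 3)))² = (464 + (-2 - 1/1))² = (464 + (-2 - 1*1))² = (464 + (-2 - 1))² = (464 - 3)² = 461² = 212521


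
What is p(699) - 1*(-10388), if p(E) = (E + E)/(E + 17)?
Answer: 3719603/358 ≈ 10390.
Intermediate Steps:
p(E) = 2*E/(17 + E) (p(E) = (2*E)/(17 + E) = 2*E/(17 + E))
p(699) - 1*(-10388) = 2*699/(17 + 699) - 1*(-10388) = 2*699/716 + 10388 = 2*699*(1/716) + 10388 = 699/358 + 10388 = 3719603/358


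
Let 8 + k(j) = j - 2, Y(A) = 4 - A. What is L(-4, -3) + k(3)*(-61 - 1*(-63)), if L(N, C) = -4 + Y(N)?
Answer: -10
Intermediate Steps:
L(N, C) = -N (L(N, C) = -4 + (4 - N) = -N)
k(j) = -10 + j (k(j) = -8 + (j - 2) = -8 + (-2 + j) = -10 + j)
L(-4, -3) + k(3)*(-61 - 1*(-63)) = -1*(-4) + (-10 + 3)*(-61 - 1*(-63)) = 4 - 7*(-61 + 63) = 4 - 7*2 = 4 - 14 = -10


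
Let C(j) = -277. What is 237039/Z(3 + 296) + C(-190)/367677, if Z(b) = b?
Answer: 87153705580/109935423 ≈ 792.77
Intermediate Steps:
237039/Z(3 + 296) + C(-190)/367677 = 237039/(3 + 296) - 277/367677 = 237039/299 - 277*1/367677 = 237039*(1/299) - 277/367677 = 237039/299 - 277/367677 = 87153705580/109935423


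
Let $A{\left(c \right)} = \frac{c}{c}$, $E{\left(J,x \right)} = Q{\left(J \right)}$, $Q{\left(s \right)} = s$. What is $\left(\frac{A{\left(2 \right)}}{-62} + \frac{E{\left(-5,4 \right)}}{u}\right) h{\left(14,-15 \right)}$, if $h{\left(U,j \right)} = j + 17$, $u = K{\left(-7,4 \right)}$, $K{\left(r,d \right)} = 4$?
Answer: $- \frac{157}{62} \approx -2.5323$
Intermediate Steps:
$E{\left(J,x \right)} = J$
$u = 4$
$A{\left(c \right)} = 1$
$h{\left(U,j \right)} = 17 + j$
$\left(\frac{A{\left(2 \right)}}{-62} + \frac{E{\left(-5,4 \right)}}{u}\right) h{\left(14,-15 \right)} = \left(1 \frac{1}{-62} - \frac{5}{4}\right) \left(17 - 15\right) = \left(1 \left(- \frac{1}{62}\right) - \frac{5}{4}\right) 2 = \left(- \frac{1}{62} - \frac{5}{4}\right) 2 = \left(- \frac{157}{124}\right) 2 = - \frac{157}{62}$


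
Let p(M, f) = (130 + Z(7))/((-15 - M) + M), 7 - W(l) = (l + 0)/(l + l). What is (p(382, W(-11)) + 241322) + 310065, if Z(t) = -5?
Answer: 1654136/3 ≈ 5.5138e+5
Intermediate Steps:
W(l) = 13/2 (W(l) = 7 - (l + 0)/(l + l) = 7 - l/(2*l) = 7 - l*1/(2*l) = 7 - 1*½ = 7 - ½ = 13/2)
p(M, f) = -25/3 (p(M, f) = (130 - 5)/((-15 - M) + M) = 125/(-15) = 125*(-1/15) = -25/3)
(p(382, W(-11)) + 241322) + 310065 = (-25/3 + 241322) + 310065 = 723941/3 + 310065 = 1654136/3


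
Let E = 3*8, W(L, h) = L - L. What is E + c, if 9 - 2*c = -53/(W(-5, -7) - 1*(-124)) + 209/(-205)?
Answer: 1485721/50840 ≈ 29.223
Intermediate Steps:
W(L, h) = 0
E = 24
c = 265561/50840 (c = 9/2 - (-53/(0 - 1*(-124)) + 209/(-205))/2 = 9/2 - (-53/(0 + 124) + 209*(-1/205))/2 = 9/2 - (-53/124 - 209/205)/2 = 9/2 - ½*(-36781/25420) = 9/2 + 36781/50840 = 265561/50840 ≈ 5.2235)
E + c = 24 + 265561/50840 = 1485721/50840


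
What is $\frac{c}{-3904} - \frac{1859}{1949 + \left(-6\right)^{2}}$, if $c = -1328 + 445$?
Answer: $- \frac{5504781}{7749440} \approx -0.71035$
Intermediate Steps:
$c = -883$
$\frac{c}{-3904} - \frac{1859}{1949 + \left(-6\right)^{2}} = - \frac{883}{-3904} - \frac{1859}{1949 + \left(-6\right)^{2}} = \left(-883\right) \left(- \frac{1}{3904}\right) - \frac{1859}{1949 + 36} = \frac{883}{3904} - \frac{1859}{1985} = - \frac{5504781}{7749440}$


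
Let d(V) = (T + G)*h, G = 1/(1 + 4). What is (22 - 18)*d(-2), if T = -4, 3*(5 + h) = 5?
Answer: 152/3 ≈ 50.667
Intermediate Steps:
h = -10/3 (h = -5 + (1/3)*5 = -5 + 5/3 = -10/3 ≈ -3.3333)
G = 1/5 ≈ 0.20000
d(V) = 38/3 (d(V) = (-4 + 1/5)*(-10/3) = -19/5*(-10/3) = 38/3)
(22 - 18)*d(-2) = (22 - 18)*(38/3) = 4*(38/3) = 152/3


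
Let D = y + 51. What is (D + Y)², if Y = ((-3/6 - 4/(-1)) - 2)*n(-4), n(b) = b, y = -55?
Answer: 100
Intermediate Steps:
D = -4 (D = -55 + 51 = -4)
Y = -6 (Y = ((-3/6 - 4/(-1)) - 2)*(-4) = ((-3*⅙ - 4*(-1)) - 2)*(-4) = ((-½ + 4) - 2)*(-4) = (7/2 - 2)*(-4) = (3/2)*(-4) = -6)
(D + Y)² = (-4 - 6)² = (-10)² = 100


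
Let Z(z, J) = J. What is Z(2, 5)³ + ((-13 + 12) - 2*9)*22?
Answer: -293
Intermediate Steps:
Z(2, 5)³ + ((-13 + 12) - 2*9)*22 = 5³ + ((-13 + 12) - 2*9)*22 = 125 + (-1 - 18)*22 = 125 - 19*22 = 125 - 418 = -293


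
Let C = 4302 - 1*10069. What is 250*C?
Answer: -1441750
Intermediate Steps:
C = -5767 (C = 4302 - 10069 = -5767)
250*C = 250*(-5767) = -1441750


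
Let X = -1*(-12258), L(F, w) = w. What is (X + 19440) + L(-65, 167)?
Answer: 31865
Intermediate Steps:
X = 12258
(X + 19440) + L(-65, 167) = (12258 + 19440) + 167 = 31698 + 167 = 31865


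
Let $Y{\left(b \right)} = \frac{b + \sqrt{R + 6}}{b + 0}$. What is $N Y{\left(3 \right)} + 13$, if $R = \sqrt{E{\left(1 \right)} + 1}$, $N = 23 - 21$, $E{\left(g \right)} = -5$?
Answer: $15 + \frac{2 \sqrt{6 + 2 i}}{3} \approx 16.655 + 0.26856 i$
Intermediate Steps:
$N = 2$
$R = 2 i$ ($R = \sqrt{-5 + 1} = \sqrt{-4} = 2 i \approx 2.0 i$)
$Y{\left(b \right)} = \frac{b + \sqrt{6 + 2 i}}{b}$ ($Y{\left(b \right)} = \frac{b + \sqrt{2 i + 6}}{b + 0} = \frac{b + \sqrt{6 + 2 i}}{b}$)
$N Y{\left(3 \right)} + 13 = 2 \frac{3 + \sqrt{6 + 2 i}}{3} + 13 = 2 \left(1 + \frac{\sqrt{6 + 2 i}}{3}\right) + 13 = \left(2 + \frac{2 \sqrt{6 + 2 i}}{3}\right) + 13 = 15 + \frac{2 \sqrt{6 + 2 i}}{3}$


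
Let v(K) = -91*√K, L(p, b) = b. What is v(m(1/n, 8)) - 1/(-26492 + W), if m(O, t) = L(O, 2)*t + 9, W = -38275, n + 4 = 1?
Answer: -29468984/64767 ≈ -455.00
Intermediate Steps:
n = -3 (n = -4 + 1 = -3)
m(O, t) = 9 + 2*t (m(O, t) = 2*t + 9 = 9 + 2*t)
v(m(1/n, 8)) - 1/(-26492 + W) = -91*√(9 + 2*8) - 1/(-26492 - 38275) = -91*√(9 + 16) - 1/(-64767) = -91*√25 - 1*(-1/64767) = -91*5 + 1/64767 = -455 + 1/64767 = -29468984/64767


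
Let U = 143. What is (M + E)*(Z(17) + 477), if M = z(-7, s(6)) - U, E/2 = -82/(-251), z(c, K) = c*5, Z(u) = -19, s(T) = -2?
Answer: -20387412/251 ≈ -81225.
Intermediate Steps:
z(c, K) = 5*c
E = 164/251 (E = 2*(-82/(-251)) = 2*(-82*(-1/251)) = 2*(82/251) = 164/251 ≈ 0.65339)
M = -178 (M = 5*(-7) - 1*143 = -35 - 143 = -178)
(M + E)*(Z(17) + 477) = (-178 + 164/251)*(-19 + 477) = -44514/251*458 = -20387412/251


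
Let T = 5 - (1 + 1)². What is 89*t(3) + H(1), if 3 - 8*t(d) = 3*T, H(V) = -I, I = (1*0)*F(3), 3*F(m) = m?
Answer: 0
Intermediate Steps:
F(m) = m/3
T = 1 (T = 5 - 1*2² = 5 - 1*4 = 5 - 4 = 1)
I = 0 (I = (1*0)*((⅓)*3) = 0*1 = 0)
H(V) = 0 (H(V) = -1*0 = 0)
t(d) = 0 (t(d) = 3/8 - 3/8 = 0)
89*t(3) + H(1) = 89*0 + 0 = 0 + 0 = 0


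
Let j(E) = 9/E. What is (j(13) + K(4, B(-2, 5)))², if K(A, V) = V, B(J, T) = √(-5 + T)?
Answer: 81/169 ≈ 0.47929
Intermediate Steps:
(j(13) + K(4, B(-2, 5)))² = (9/13 + √(-5 + 5))² = (9*(1/13) + √0)² = (9/13 + 0)² = (9/13)² = 81/169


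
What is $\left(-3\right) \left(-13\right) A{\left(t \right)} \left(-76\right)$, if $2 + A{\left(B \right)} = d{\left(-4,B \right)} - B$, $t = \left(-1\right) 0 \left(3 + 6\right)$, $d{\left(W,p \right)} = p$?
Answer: $5928$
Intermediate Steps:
$t = 0$ ($t = 0 \cdot 9 = 0$)
$A{\left(B \right)} = -2$ ($A{\left(B \right)} = -2 + \left(B - B\right) = -2 + 0 = -2$)
$\left(-3\right) \left(-13\right) A{\left(t \right)} \left(-76\right) = \left(-3\right) \left(-13\right) \left(-2\right) \left(-76\right) = 39 \left(-2\right) \left(-76\right) = \left(-78\right) \left(-76\right) = 5928$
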